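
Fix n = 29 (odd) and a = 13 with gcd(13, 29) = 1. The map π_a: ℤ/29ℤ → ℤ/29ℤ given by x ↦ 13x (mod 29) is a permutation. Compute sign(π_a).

+1

Orbit of 16 under x↦13x: [16, 5, 7, 4, 23, 9, 1]… (length divides ord_29(13)).
3 cycles of lengths [14, 14, 1].
Σ(ℓ_i−1) = 29−3 = 26; sign = (−1)^26 = +1.
The Jacobi symbol (13|29) = +1 (Zolotarev) agrees.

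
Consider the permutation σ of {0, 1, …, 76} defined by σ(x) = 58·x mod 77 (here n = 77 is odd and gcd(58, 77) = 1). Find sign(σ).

Start at x=37: 37 → 67 → 36 → 9 → 60 → 15 → 23 → … (one orbit).
Decompose π into cycles: lengths [15, 15, 15, 15, 5, 5, 3, 3, 1] (9 cycles, including the fixed point 0).
9 cycles on 77: each ℓ→(−1)^(ℓ−1), product (−1)^68 = +1.

+1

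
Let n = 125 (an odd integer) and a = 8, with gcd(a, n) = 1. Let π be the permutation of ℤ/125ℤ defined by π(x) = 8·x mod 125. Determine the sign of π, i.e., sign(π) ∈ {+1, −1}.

Start at x=27: 27 → 91 → 103 → 74 → 92 → 111 → 13 → … (one orbit).
Cycle lengths of π_8 on ℤ/125ℤ: [100, 20, 4, 1]; 4 cycles in total.
Σ(ℓ_i−1) = 125−4 = 121; sign = (−1)^121 = -1.
The Jacobi symbol (8|125) = -1 (Zolotarev) agrees.

-1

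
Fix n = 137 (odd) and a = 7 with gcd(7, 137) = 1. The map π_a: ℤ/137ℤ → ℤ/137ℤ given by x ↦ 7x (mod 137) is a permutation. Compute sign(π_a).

+1

Start at x=17: 17 → 119 → 11 → 77 → 128 → 74 → 107 → … (one orbit).
3 cycles of lengths [68, 68, 1].
With 3 cycles on 137 points, sign = (−1)^{137−3} = +1.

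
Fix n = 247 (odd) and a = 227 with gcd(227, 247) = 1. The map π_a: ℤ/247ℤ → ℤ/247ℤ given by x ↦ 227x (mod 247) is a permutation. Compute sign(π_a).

Trace 227: π^k(227) = [227, 153, 151, 191, 132, 77, 189] for k=0..6.
The orbit structure of x ↦ 227x mod 247: 29 orbits of sizes [12, 12, 12, 12, 12, 12, 12, 12, 12, 12, 12, 12, 12, 12, 12, 12, 12, 12, 12, 2, 2, 2, 2, 2, 2, 2, 2, 2, 1].
247 − 29 = 218 transpositions; sign(π) = (−1)^218 = +1.

+1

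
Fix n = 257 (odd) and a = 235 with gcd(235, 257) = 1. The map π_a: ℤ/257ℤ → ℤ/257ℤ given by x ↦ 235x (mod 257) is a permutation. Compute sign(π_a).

Trace 193: π^k(193) = [193, 123, 121, 165, 225, 190, 189] for k=0..6.
Cycle type of π: 64×4 + 1; total 5 cycles.
With 5 cycles on 257 points, sign = (−1)^{257−5} = +1.
Via Zolotarev, sign(π_{235}) = (235|257) = +1.

+1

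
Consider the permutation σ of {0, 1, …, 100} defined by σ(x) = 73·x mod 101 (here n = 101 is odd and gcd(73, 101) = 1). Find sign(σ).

Orbit of 23 under x↦73x: [23, 63, 54, 3, 17, 29, 97]… (length divides ord_101(73)).
The orbit structure of x ↦ 73x mod 101: 2 orbits of sizes [100, 1].
n − c = 101 − 2 = 99; sign = (−1)^99 = -1.
Via Zolotarev, sign(π_{73}) = (73|101) = -1.

-1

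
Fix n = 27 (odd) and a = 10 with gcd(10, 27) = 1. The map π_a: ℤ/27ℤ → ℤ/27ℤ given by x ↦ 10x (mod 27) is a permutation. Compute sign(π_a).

+1

Start at x=10: 10 → 19 → 1 → 10 (one orbit).
The orbit structure of x ↦ 10x mod 27: 15 orbits of sizes [3, 3, 3, 3, 3, 3, 1, 1, 1, 1, 1, 1, 1, 1, 1].
15 cycles on 27: each ℓ→(−1)^(ℓ−1), product (−1)^12 = +1.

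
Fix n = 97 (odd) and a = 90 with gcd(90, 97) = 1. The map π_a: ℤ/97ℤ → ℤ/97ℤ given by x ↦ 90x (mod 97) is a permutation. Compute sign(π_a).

Trace 79: π^k(79) = [79, 29, 88, 63, 44, 80, 22] for k=0..6.
2 cycles of lengths [96, 1].
n − c = 97 − 2 = 95; sign = (−1)^95 = -1.
(90|97)_J = -1 (Zolotarev's lemma cross-check).

-1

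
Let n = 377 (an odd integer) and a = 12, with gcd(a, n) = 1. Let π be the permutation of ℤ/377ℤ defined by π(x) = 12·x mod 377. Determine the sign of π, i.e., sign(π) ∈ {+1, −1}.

Trace 144: π^k(144) = [144, 220, 1, 12] for k=0..3.
Cycle type of π: 4×91 + 2×6 + 1; total 98 cycles.
With 98 cycles on 377 points, sign = (−1)^{377−98} = -1.

-1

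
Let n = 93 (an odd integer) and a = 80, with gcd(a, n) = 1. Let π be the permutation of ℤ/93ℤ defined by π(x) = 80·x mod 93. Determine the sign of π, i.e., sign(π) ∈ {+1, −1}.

Start at x=7: 7 → 2 → 67 → 59 → 70 → 20 → 19 → … (one orbit).
Decompose π into cycles: lengths [30, 30, 15, 15, 2, 1] (6 cycles, including the fixed point 0).
93 − 6 = 87 transpositions; sign(π) = (−1)^87 = -1.
The Jacobi symbol (80|93) = -1 (Zolotarev) agrees.

-1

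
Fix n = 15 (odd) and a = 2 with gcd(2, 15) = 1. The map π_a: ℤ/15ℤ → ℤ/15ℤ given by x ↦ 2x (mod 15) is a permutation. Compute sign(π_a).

+1

Start at x=2: 2 → 4 → 8 → 1 → 2 (one orbit).
Cycle lengths of π_2 on ℤ/15ℤ: [4, 4, 4, 2, 1]; 5 cycles in total.
n − c = 15 − 5 = 10; sign = (−1)^10 = +1.
Check: (2/15) = +1 by Zolotarev.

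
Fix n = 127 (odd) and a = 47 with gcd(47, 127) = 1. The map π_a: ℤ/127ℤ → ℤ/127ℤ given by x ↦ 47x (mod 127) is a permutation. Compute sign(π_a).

+1

Orbit of 38 under x↦47x: [38, 8, 122, 19, 4, 61, 73]… (length divides ord_127(47)).
Cycle lengths of π_47 on ℤ/127ℤ: [21, 21, 21, 21, 21, 21, 1]; 7 cycles in total.
n − c = 127 − 7 = 120; sign = (−1)^120 = +1.
The Jacobi symbol (47|127) = +1 (Zolotarev) agrees.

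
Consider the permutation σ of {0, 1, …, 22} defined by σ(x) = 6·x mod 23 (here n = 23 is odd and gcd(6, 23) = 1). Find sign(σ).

Orbit of 8 under x↦6x: [8, 2, 12, 3, 18, 16, 4]… (length divides ord_23(6)).
3 cycles of lengths [11, 11, 1].
23 − 3 = 20 transpositions; sign(π) = (−1)^20 = +1.

+1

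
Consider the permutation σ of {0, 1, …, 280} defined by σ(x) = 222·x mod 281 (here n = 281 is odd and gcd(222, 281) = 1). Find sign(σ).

Start at x=100: 100 → 1 → 222 → 109 → 32 → 79 → 116 → … (one orbit).
Cycle type of π: 14×20 + 1; total 21 cycles.
Σ(ℓ_i−1) = 281−21 = 260; sign = (−1)^260 = +1.

+1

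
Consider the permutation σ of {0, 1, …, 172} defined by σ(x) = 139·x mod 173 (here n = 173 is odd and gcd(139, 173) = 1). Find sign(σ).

Start at x=16: 16 → 148 → 158 → 164 → 133 → 149 → 124 → … (one orbit).
5 cycles of lengths [43, 43, 43, 43, 1].
173 − 5 = 168 transpositions; sign(π) = (−1)^168 = +1.
Check: (139/173) = +1 by Zolotarev.

+1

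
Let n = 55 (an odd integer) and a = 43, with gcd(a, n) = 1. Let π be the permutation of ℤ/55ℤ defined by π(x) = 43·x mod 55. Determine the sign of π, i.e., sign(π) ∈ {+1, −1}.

+1

Start at x=34: 34 → 32 → 1 → 43 → 34 (one orbit).
17 cycles of lengths [4, 4, 4, 4, 4, 4, 4, 4, 4, 4, 4, 2, 2, 2, 2, 2, 1].
17 cycles on 55: each ℓ→(−1)^(ℓ−1), product (−1)^38 = +1.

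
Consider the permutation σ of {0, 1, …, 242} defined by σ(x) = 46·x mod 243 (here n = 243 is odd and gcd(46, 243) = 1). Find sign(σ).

+1

Start at x=127: 127 → 10 → 217 → 19 → 145 → 109 → 154 → … (one orbit).
27 cycles of lengths [27, 27, 27, 27, 27, 27, 9, 9, 9, 9, 9, 9, 3, 3, 3, 3, 3, 3, 1, 1, 1, 1, 1, 1, 1, 1, 1].
Σ(ℓ_i−1) = 243−27 = 216; sign = (−1)^216 = +1.
The Jacobi symbol (46|243) = +1 (Zolotarev) agrees.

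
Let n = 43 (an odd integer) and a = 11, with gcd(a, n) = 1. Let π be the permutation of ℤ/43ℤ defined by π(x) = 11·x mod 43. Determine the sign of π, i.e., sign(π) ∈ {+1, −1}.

+1

Start at x=35: 35 → 41 → 21 → 16 → 4 → 1 → 11 → 35 (one orbit).
The orbit structure of x ↦ 11x mod 43: 7 orbits of sizes [7, 7, 7, 7, 7, 7, 1].
sign(π) = (−1)^{n − #cycles} = (−1)^{43−7} = (−1)^36 = +1.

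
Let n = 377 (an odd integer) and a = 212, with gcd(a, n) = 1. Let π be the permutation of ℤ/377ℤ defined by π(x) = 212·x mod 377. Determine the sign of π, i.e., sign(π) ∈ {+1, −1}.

+1

Orbit of 324 under x↦212x: [324, 74, 231, 339, 238, 315, 51]… (length divides ord_377(212)).
Cycle lengths of π_212 on ℤ/377ℤ: [42, 42, 42, 42, 42, 42, 42, 42, 14, 14, 6, 6, 1]; 13 cycles in total.
With 13 cycles on 377 points, sign = (−1)^{377−13} = +1.
Zolotarev: (212|377) = +1, matching the cycle-count sign.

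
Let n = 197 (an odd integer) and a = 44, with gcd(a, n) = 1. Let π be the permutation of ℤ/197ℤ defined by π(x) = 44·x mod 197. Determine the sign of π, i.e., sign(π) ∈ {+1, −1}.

-1

Orbit of 9 under x↦44x: [9, 2, 88, 129, 160, 145, 76]… (length divides ord_197(44)).
Cycle lengths of π_44 on ℤ/197ℤ: [196, 1]; 2 cycles in total.
197 − 2 = 195 transpositions; sign(π) = (−1)^195 = -1.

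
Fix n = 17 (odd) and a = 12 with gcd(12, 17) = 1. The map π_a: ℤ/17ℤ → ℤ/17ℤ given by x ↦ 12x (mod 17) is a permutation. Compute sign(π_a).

Orbit of 13 under x↦12x: [13, 3, 2, 7, 16, 5, 9]… (length divides ord_17(12)).
2 cycles of lengths [16, 1].
n − c = 17 − 2 = 15; sign = (−1)^15 = -1.
Zolotarev: (12|17) = -1, matching the cycle-count sign.

-1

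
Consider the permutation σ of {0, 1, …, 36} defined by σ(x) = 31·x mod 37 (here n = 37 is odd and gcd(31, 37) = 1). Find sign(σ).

-1

Start at x=6: 6 → 1 → 31 → 36 → 6 (one orbit).
π_31 has 10 disjoint cycles with lengths [4, 4, 4, 4, 4, 4, 4, 4, 4, 1] on {0,…,36}.
sign(π) = (−1)^{n − #cycles} = (−1)^{37−10} = (−1)^27 = -1.
The Jacobi symbol (31|37) = -1 (Zolotarev) agrees.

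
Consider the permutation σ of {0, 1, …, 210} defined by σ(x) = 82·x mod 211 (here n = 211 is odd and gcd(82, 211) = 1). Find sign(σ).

+1

Trace 11: π^k(11) = [11, 58, 114, 64, 184, 107, 123] for k=0..6.
Cycle type of π: 35×6 + 1; total 7 cycles.
7 cycles on 211: each ℓ→(−1)^(ℓ−1), product (−1)^204 = +1.
Via Zolotarev, sign(π_{82}) = (82|211) = +1.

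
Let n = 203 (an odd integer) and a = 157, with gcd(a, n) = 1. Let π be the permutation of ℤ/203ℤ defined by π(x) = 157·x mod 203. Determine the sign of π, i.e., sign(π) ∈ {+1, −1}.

+1

Orbit of 30 under x↦157x: [30, 41, 144, 75, 1, 157, 86]… (length divides ord_203(157)).
23 cycles of lengths [12, 12, 12, 12, 12, 12, 12, 12, 12, 12, 12, 12, 12, 12, 6, 4, 4, 4, 4, 4, 4, 4, 1].
Σ(ℓ_i−1) = 203−23 = 180; sign = (−1)^180 = +1.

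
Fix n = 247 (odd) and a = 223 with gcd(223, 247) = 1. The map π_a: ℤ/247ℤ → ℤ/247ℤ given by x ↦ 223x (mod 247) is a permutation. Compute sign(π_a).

+1

Trace 244: π^k(244) = [244, 72, 1, 223, 82, 8, 55] for k=0..6.
π_223 has 9 disjoint cycles with lengths [36, 36, 36, 36, 36, 36, 18, 12, 1] on {0,…,246}.
9 cycles on 247: each ℓ→(−1)^(ℓ−1), product (−1)^238 = +1.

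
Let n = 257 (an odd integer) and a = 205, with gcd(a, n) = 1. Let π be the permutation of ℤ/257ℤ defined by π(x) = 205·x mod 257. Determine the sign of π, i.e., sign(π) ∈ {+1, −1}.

Trace 44: π^k(44) = [44, 25, 242, 9, 46, 178, 253] for k=0..6.
The orbit structure of x ↦ 205x mod 257: 3 orbits of sizes [128, 128, 1].
3 cycles on 257: each ℓ→(−1)^(ℓ−1), product (−1)^254 = +1.
Via Zolotarev, sign(π_{205}) = (205|257) = +1.

+1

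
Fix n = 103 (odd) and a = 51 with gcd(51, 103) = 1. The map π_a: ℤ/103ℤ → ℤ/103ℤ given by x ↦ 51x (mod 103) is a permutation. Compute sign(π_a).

Start at x=93: 93 → 5 → 49 → 27 → 38 → 84 → 61 → … (one orbit).
The orbit structure of x ↦ 51x mod 103: 2 orbits of sizes [102, 1].
With 2 cycles on 103 points, sign = (−1)^{103−2} = -1.
Check: (51/103) = -1 by Zolotarev.

-1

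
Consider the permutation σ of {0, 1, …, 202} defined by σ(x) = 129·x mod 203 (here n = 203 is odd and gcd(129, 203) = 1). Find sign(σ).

Trace 125: π^k(125) = [125, 88, 187, 169, 80, 170, 6] for k=0..6.
The orbit structure of x ↦ 129x mod 203: 8 orbits of sizes [42, 42, 42, 42, 14, 14, 6, 1].
sign(π) = (−1)^{n − #cycles} = (−1)^{203−8} = (−1)^195 = -1.
(129|203)_J = -1 (Zolotarev's lemma cross-check).

-1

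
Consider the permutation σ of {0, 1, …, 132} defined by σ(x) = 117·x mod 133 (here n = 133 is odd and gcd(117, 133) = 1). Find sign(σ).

Trace 129: π^k(129) = [129, 64, 40, 25, 132, 16, 10] for k=0..6.
9 cycles of lengths [18, 18, 18, 18, 18, 18, 18, 6, 1].
n − c = 133 − 9 = 124; sign = (−1)^124 = +1.

+1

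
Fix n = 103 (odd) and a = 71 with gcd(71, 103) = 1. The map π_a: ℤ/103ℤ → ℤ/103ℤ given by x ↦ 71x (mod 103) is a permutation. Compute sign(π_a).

-1

Orbit of 64 under x↦71x: [64, 12, 28, 31, 38, 20, 81]… (length divides ord_103(71)).
Decompose π into cycles: lengths [102, 1] (2 cycles, including the fixed point 0).
n − c = 103 − 2 = 101; sign = (−1)^101 = -1.
Check: (71/103) = -1 by Zolotarev.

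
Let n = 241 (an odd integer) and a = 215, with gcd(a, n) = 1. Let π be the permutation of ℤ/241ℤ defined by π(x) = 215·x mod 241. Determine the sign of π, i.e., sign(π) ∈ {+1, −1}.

Orbit of 27 under x↦215x: [27, 21, 177, 218, 116, 117, 91]… (length divides ord_241(215)).
Cycle type of π: 80×3 + 1; total 4 cycles.
Σ(ℓ_i−1) = 241−4 = 237; sign = (−1)^237 = -1.
Via Zolotarev, sign(π_{215}) = (215|241) = -1.

-1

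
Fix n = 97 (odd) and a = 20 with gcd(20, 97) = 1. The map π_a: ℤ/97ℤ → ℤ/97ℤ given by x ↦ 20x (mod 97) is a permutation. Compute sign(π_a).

Start at x=46: 46 → 47 → 67 → 79 → 28 → 75 → 45 → … (one orbit).
Decompose π into cycles: lengths [32, 32, 32, 1] (4 cycles, including the fixed point 0).
97 − 4 = 93 transpositions; sign(π) = (−1)^93 = -1.

-1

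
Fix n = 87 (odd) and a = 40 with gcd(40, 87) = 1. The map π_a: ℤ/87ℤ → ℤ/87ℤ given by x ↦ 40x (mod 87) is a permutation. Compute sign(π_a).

-1

Trace 10: π^k(10) = [10, 52, 79, 28, 76, 82, 61] for k=0..6.
6 cycles of lengths [28, 28, 28, 1, 1, 1].
87 − 6 = 81 transpositions; sign(π) = (−1)^81 = -1.
Via Zolotarev, sign(π_{40}) = (40|87) = -1.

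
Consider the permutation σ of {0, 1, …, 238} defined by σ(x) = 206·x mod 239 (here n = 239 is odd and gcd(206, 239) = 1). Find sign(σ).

Trace 208: π^k(208) = [208, 67, 179, 68, 146, 201, 59] for k=0..6.
The orbit structure of x ↦ 206x mod 239: 2 orbits of sizes [238, 1].
With 2 cycles on 239 points, sign = (−1)^{239−2} = -1.
The Jacobi symbol (206|239) = -1 (Zolotarev) agrees.

-1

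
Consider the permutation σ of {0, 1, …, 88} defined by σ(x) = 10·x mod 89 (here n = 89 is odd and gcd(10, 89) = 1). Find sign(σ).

Orbit of 20 under x↦10x: [20, 22, 42, 64, 17, 81, 9]… (length divides ord_89(10)).
Cycle type of π: 44×2 + 1; total 3 cycles.
sign(π) = (−1)^{n − #cycles} = (−1)^{89−3} = (−1)^86 = +1.
The Jacobi symbol (10|89) = +1 (Zolotarev) agrees.

+1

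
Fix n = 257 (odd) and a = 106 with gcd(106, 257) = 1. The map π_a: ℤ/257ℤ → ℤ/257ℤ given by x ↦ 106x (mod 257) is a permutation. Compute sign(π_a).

Orbit of 31 under x↦106x: [31, 202, 81, 105, 79, 150, 223]… (length divides ord_257(106)).
Cycle lengths of π_106 on ℤ/257ℤ: [256, 1]; 2 cycles in total.
Σ(ℓ_i−1) = 257−2 = 255; sign = (−1)^255 = -1.
Check: (106/257) = -1 by Zolotarev.

-1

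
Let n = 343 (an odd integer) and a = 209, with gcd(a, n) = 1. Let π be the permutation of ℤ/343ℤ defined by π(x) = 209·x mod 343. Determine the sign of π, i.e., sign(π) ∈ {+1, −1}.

Orbit of 71 under x↦209x: [71, 90, 288, 167, 260, 146, 330]… (length divides ord_343(209)).
Cycle lengths of π_209 on ℤ/343ℤ: [98, 98, 98, 14, 14, 14, 2, 2, 2, 1]; 10 cycles in total.
10 cycles on 343: each ℓ→(−1)^(ℓ−1), product (−1)^333 = -1.

-1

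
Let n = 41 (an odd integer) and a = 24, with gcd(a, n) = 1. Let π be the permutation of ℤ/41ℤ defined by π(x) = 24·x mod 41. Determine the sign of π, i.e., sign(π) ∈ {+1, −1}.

-1

Start at x=37: 37 → 27 → 33 → 13 → 25 → 26 → 9 → … (one orbit).
Cycle lengths of π_24 on ℤ/41ℤ: [40, 1]; 2 cycles in total.
41 − 2 = 39 transpositions; sign(π) = (−1)^39 = -1.
The Jacobi symbol (24|41) = -1 (Zolotarev) agrees.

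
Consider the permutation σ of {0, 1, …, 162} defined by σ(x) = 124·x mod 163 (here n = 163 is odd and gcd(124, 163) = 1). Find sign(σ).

-1

Orbit of 160 under x↦124x: [160, 117, 1, 124, 54, 13, 145]… (length divides ord_163(124)).
Decompose π into cycles: lengths [162, 1] (2 cycles, including the fixed point 0).
With 2 cycles on 163 points, sign = (−1)^{163−2} = -1.
(124|163)_J = -1 (Zolotarev's lemma cross-check).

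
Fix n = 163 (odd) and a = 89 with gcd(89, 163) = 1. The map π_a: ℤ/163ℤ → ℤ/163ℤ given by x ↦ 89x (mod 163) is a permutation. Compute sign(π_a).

Orbit of 137 under x↦89x: [137, 131, 86, 156, 29, 136, 42]… (length divides ord_163(89)).
Decompose π into cycles: lengths [162, 1] (2 cycles, including the fixed point 0).
163 − 2 = 161 transpositions; sign(π) = (−1)^161 = -1.
Via Zolotarev, sign(π_{89}) = (89|163) = -1.

-1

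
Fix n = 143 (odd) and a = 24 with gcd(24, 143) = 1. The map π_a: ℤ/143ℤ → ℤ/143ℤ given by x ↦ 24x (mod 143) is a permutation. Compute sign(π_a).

Orbit of 1 under x↦24x: [1, 24, 4, 96, 16, 98, 64]… (length divides ord_143(24)).
The orbit structure of x ↦ 24x mod 143: 5 orbits of sizes [60, 60, 12, 10, 1].
sign(π) = (−1)^{n − #cycles} = (−1)^{143−5} = (−1)^138 = +1.

+1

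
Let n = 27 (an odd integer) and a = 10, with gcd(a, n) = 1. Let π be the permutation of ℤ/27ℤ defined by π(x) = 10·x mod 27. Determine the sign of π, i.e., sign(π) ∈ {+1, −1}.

Start at x=19: 19 → 1 → 10 → 19 (one orbit).
15 cycles of lengths [3, 3, 3, 3, 3, 3, 1, 1, 1, 1, 1, 1, 1, 1, 1].
n − c = 27 − 15 = 12; sign = (−1)^12 = +1.

+1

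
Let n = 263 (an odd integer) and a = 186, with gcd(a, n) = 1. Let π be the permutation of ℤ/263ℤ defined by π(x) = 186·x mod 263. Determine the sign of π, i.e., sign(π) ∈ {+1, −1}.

Orbit of 26 under x↦186x: [26, 102, 36, 121, 151, 208, 27]… (length divides ord_263(186)).
Cycle lengths of π_186 on ℤ/263ℤ: [131, 131, 1]; 3 cycles in total.
263 − 3 = 260 transpositions; sign(π) = (−1)^260 = +1.

+1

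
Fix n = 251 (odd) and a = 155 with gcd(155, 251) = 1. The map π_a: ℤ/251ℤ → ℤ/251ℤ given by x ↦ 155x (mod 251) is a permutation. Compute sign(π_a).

+1

Trace 106: π^k(106) = [106, 115, 4, 118, 218, 156, 84] for k=0..6.
3 cycles of lengths [125, 125, 1].
251 − 3 = 248 transpositions; sign(π) = (−1)^248 = +1.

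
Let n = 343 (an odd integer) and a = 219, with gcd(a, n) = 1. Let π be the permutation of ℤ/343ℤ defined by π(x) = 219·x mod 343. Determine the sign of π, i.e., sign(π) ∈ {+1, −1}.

+1

Orbit of 256 under x↦219x: [256, 155, 331, 116, 22, 16, 74]… (length divides ord_343(219)).
The orbit structure of x ↦ 219x mod 343: 7 orbits of sizes [147, 147, 21, 21, 3, 3, 1].
n − c = 343 − 7 = 336; sign = (−1)^336 = +1.
The Jacobi symbol (219|343) = +1 (Zolotarev) agrees.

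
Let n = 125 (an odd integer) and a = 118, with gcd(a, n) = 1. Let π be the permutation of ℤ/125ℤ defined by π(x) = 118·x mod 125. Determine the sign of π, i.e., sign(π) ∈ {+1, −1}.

-1

Trace 107: π^k(107) = [107, 1, 118, 49, 32, 26, 68] for k=0..6.
Decompose π into cycles: lengths [20, 20, 20, 20, 20, 4, 4, 4, 4, 4, 4, 1] (12 cycles, including the fixed point 0).
n − c = 125 − 12 = 113; sign = (−1)^113 = -1.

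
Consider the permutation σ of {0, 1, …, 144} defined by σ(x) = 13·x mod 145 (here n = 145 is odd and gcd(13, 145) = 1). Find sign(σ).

Start at x=111: 111 → 138 → 54 → 122 → 136 → 28 → 74 → … (one orbit).
Decompose π into cycles: lengths [28, 28, 28, 28, 14, 14, 4, 1] (8 cycles, including the fixed point 0).
With 8 cycles on 145 points, sign = (−1)^{145−8} = -1.
(13|145)_J = -1 (Zolotarev's lemma cross-check).

-1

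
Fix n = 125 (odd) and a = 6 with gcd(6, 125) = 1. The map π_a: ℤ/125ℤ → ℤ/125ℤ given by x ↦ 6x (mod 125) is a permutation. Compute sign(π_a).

Trace 81: π^k(81) = [81, 111, 41, 121, 101, 106, 11] for k=0..6.
13 cycles of lengths [25, 25, 25, 25, 5, 5, 5, 5, 1, 1, 1, 1, 1].
Σ(ℓ_i−1) = 125−13 = 112; sign = (−1)^112 = +1.
(6|125)_J = +1 (Zolotarev's lemma cross-check).

+1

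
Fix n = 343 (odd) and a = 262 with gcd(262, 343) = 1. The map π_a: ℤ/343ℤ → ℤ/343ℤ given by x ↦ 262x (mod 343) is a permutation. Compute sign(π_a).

Orbit of 209 under x↦262x: [209, 221, 278, 120, 227, 135, 41]… (length divides ord_343(262)).
4 cycles of lengths [294, 42, 6, 1].
sign(π) = (−1)^{n − #cycles} = (−1)^{343−4} = (−1)^339 = -1.

-1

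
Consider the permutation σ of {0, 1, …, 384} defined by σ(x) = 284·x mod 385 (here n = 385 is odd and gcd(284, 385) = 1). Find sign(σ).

Orbit of 214 under x↦284x: [214, 331, 64, 81, 289, 71, 144]… (length divides ord_385(284)).
Cycle lengths of π_284 on ℤ/385ℤ: [30, 30, 30, 30, 30, 30, 30, 30, 15, 15, 15, 15, 10, 10, 10, 10, 6, 6, 6, 6, 5, 5, 3, 3, 2, 2, 1]; 27 cycles in total.
Σ(ℓ_i−1) = 385−27 = 358; sign = (−1)^358 = +1.
The Jacobi symbol (284|385) = +1 (Zolotarev) agrees.

+1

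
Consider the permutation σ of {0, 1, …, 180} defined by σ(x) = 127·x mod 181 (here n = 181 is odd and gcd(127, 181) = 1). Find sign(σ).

Trace 116: π^k(116) = [116, 71, 148, 153, 64, 164, 13] for k=0..6.
Decompose π into cycles: lengths [180, 1] (2 cycles, including the fixed point 0).
sign(π) = (−1)^{n − #cycles} = (−1)^{181−2} = (−1)^179 = -1.

-1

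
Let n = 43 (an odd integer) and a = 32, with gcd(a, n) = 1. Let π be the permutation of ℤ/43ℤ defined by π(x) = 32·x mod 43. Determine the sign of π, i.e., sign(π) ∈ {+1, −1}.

-1

Trace 41: π^k(41) = [41, 22, 16, 39, 1, 32, 35] for k=0..6.
π_32 has 4 disjoint cycles with lengths [14, 14, 14, 1] on {0,…,42}.
43 − 4 = 39 transpositions; sign(π) = (−1)^39 = -1.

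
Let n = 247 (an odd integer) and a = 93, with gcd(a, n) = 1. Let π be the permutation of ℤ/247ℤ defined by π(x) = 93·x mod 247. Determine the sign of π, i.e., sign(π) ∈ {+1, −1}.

Start at x=82: 82 → 216 → 81 → 123 → 77 → 245 → 61 → … (one orbit).
Decompose π into cycles: lengths [36, 36, 36, 36, 36, 36, 12, 9, 9, 1] (10 cycles, including the fixed point 0).
sign(π) = (−1)^{n − #cycles} = (−1)^{247−10} = (−1)^237 = -1.
Via Zolotarev, sign(π_{93}) = (93|247) = -1.

-1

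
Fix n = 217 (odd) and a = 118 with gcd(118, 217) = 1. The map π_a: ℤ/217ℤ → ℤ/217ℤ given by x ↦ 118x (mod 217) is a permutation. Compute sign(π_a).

-1

Trace 1: π^k(1) = [1, 118, 36, 125, 211, 160] for k=0..5.
π_118 has 44 disjoint cycles with lengths [6, 6, 6, 6, 6, 6, 6, 6, 6, 6, 6, 6, 6, 6, 6, 6, 6, 6, 6, 6, 6, 6, 6, 6, 6, 6, 6, 6, 6, 6, 3, 3, 3, 3, 3, 3, 3, 3, 3, 3, 2, 2, 2, 1] on {0,…,216}.
n − c = 217 − 44 = 173; sign = (−1)^173 = -1.
(118|217)_J = -1 (Zolotarev's lemma cross-check).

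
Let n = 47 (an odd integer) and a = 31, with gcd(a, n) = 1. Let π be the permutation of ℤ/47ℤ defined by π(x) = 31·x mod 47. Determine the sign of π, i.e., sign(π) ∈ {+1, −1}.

Trace 28: π^k(28) = [28, 22, 24, 39, 34, 20, 9] for k=0..6.
Cycle lengths of π_31 on ℤ/47ℤ: [46, 1]; 2 cycles in total.
2 cycles on 47: each ℓ→(−1)^(ℓ−1), product (−1)^45 = -1.

-1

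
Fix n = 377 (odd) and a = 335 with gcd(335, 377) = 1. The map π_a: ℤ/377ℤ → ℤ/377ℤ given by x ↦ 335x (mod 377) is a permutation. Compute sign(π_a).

+1

Start at x=199: 199 → 313 → 49 → 204 → 103 → 198 → 355 → … (one orbit).
15 cycles of lengths [42, 42, 42, 42, 42, 42, 42, 42, 7, 7, 7, 7, 6, 6, 1].
n − c = 377 − 15 = 362; sign = (−1)^362 = +1.
Check: (335/377) = +1 by Zolotarev.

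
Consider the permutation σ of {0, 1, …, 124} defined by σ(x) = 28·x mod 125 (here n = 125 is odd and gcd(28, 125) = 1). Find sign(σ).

-1

Trace 62: π^k(62) = [62, 111, 108, 24, 47, 66, 98] for k=0..6.
Cycle type of π: 100 + 20 + 4 + 1; total 4 cycles.
sign(π) = (−1)^{n − #cycles} = (−1)^{125−4} = (−1)^121 = -1.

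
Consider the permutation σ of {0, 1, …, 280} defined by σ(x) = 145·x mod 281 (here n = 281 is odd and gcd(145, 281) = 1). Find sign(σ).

+1

Trace 276: π^k(276) = [276, 118, 250, 1, 145, 231, 56] for k=0..6.
The orbit structure of x ↦ 145x mod 281: 3 orbits of sizes [140, 140, 1].
With 3 cycles on 281 points, sign = (−1)^{281−3} = +1.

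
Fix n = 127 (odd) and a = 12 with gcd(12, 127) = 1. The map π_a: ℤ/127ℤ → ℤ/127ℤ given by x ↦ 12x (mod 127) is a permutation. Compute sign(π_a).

Orbit of 54 under x↦12x: [54, 13, 29, 94, 112, 74, 126]… (length divides ord_127(12)).
2 cycles of lengths [126, 1].
127 − 2 = 125 transpositions; sign(π) = (−1)^125 = -1.

-1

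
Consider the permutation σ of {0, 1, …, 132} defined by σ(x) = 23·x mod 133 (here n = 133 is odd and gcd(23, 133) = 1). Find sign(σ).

Orbit of 9 under x↦23x: [9, 74, 106, 44, 81, 1, 23]… (length divides ord_133(23)).
Decompose π into cycles: lengths [9, 9, 9, 9, 9, 9, 9, 9, 9, 9, 9, 9, 9, 9, 3, 3, 1] (17 cycles, including the fixed point 0).
17 cycles on 133: each ℓ→(−1)^(ℓ−1), product (−1)^116 = +1.
The Jacobi symbol (23|133) = +1 (Zolotarev) agrees.

+1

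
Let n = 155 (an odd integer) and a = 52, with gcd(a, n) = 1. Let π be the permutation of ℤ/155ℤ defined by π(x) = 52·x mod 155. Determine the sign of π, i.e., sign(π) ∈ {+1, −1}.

Orbit of 17 under x↦52x: [17, 109, 88, 81, 27, 9, 3]… (length divides ord_155(52)).
5 cycles of lengths [60, 60, 30, 4, 1].
With 5 cycles on 155 points, sign = (−1)^{155−5} = +1.

+1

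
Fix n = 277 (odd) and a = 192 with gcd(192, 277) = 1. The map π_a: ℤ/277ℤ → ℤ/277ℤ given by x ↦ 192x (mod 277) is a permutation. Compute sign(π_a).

+1

Trace 29: π^k(29) = [29, 28, 113, 90, 106, 131, 222] for k=0..6.
Cycle lengths of π_192 on ℤ/277ℤ: [138, 138, 1]; 3 cycles in total.
With 3 cycles on 277 points, sign = (−1)^{277−3} = +1.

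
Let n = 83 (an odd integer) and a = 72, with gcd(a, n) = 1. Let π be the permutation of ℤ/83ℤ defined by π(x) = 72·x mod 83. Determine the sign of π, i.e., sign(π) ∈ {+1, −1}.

Orbit of 40 under x↦72x: [40, 58, 26, 46, 75, 5, 28]… (length divides ord_83(72)).
Decompose π into cycles: lengths [82, 1] (2 cycles, including the fixed point 0).
n − c = 83 − 2 = 81; sign = (−1)^81 = -1.
The Jacobi symbol (72|83) = -1 (Zolotarev) agrees.

-1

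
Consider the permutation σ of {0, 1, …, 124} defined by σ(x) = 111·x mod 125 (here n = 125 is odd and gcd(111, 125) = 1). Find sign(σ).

+1

Start at x=111: 111 → 71 → 6 → 41 → 51 → 36 → 121 → … (one orbit).
π_111 has 13 disjoint cycles with lengths [25, 25, 25, 25, 5, 5, 5, 5, 1, 1, 1, 1, 1] on {0,…,124}.
125 − 13 = 112 transpositions; sign(π) = (−1)^112 = +1.
(111|125)_J = +1 (Zolotarev's lemma cross-check).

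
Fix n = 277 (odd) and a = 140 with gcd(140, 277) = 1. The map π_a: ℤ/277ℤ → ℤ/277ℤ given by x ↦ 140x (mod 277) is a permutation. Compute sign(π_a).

-1

Start at x=44: 44 → 66 → 99 → 10 → 15 → 161 → 103 → … (one orbit).
Cycle type of π: 276 + 1; total 2 cycles.
2 cycles on 277: each ℓ→(−1)^(ℓ−1), product (−1)^275 = -1.
(140|277)_J = -1 (Zolotarev's lemma cross-check).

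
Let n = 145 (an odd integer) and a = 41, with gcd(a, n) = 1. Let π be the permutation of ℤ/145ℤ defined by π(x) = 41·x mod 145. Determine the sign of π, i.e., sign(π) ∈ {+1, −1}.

Start at x=1: 1 → 41 → 86 → 46 → 1 (one orbit).
Cycle type of π: 4×35 + 1×5; total 40 cycles.
n − c = 145 − 40 = 105; sign = (−1)^105 = -1.
Zolotarev: (41|145) = -1, matching the cycle-count sign.

-1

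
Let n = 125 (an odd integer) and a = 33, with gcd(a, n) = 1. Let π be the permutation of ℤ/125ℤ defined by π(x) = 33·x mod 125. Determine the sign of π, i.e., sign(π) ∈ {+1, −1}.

-1

Orbit of 22 under x↦33x: [22, 101, 83, 114, 12, 21, 68]… (length divides ord_125(33)).
π_33 has 4 disjoint cycles with lengths [100, 20, 4, 1] on {0,…,124}.
4 cycles on 125: each ℓ→(−1)^(ℓ−1), product (−1)^121 = -1.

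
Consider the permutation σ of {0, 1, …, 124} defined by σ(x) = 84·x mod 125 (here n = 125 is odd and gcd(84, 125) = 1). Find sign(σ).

Start at x=56: 56 → 79 → 11 → 49 → 116 → 119 → 121 → … (one orbit).
7 cycles of lengths [50, 50, 10, 10, 2, 2, 1].
sign(π) = (−1)^{n − #cycles} = (−1)^{125−7} = (−1)^118 = +1.
Zolotarev: (84|125) = +1, matching the cycle-count sign.

+1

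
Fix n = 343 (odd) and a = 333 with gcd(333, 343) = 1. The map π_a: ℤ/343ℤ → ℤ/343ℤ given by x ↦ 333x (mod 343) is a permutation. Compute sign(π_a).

Orbit of 183 under x↦333x: [183, 228, 121, 162, 95, 79, 239]… (length divides ord_343(333)).
π_333 has 7 disjoint cycles with lengths [147, 147, 21, 21, 3, 3, 1] on {0,…,342}.
With 7 cycles on 343 points, sign = (−1)^{343−7} = +1.

+1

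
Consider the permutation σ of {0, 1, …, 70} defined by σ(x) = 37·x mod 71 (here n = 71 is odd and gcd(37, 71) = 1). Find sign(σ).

Trace 30: π^k(30) = [30, 45, 32, 48, 1, 37, 20] for k=0..6.
The orbit structure of x ↦ 37x mod 71: 11 orbits of sizes [7, 7, 7, 7, 7, 7, 7, 7, 7, 7, 1].
71 − 11 = 60 transpositions; sign(π) = (−1)^60 = +1.

+1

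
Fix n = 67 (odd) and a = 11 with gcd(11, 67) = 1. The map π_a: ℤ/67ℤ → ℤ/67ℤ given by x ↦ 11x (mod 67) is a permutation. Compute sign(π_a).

Orbit of 57 under x↦11x: [57, 24, 63, 23, 52, 36, 61]… (length divides ord_67(11)).
Cycle type of π: 66 + 1; total 2 cycles.
With 2 cycles on 67 points, sign = (−1)^{67−2} = -1.
The Jacobi symbol (11|67) = -1 (Zolotarev) agrees.

-1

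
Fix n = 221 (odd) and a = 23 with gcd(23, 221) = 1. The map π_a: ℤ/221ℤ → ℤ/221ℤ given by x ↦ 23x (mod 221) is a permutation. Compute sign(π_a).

Trace 66: π^k(66) = [66, 192, 217, 129, 94, 173, 1] for k=0..6.
Cycle type of π: 48×4 + 16 + 6×2 + 1; total 8 cycles.
Σ(ℓ_i−1) = 221−8 = 213; sign = (−1)^213 = -1.

-1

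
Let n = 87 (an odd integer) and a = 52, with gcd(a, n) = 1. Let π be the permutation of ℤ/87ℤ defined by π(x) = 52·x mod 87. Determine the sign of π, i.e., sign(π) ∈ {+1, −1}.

Trace 7: π^k(7) = [7, 16, 49, 25, 82, 1, 52] for k=0..6.
Decompose π into cycles: lengths [7, 7, 7, 7, 7, 7, 7, 7, 7, 7, 7, 7, 1, 1, 1] (15 cycles, including the fixed point 0).
With 15 cycles on 87 points, sign = (−1)^{87−15} = +1.
Via Zolotarev, sign(π_{52}) = (52|87) = +1.

+1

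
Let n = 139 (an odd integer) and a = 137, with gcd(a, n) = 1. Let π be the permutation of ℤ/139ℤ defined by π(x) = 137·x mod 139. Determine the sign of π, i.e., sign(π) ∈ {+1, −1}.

Trace 83: π^k(83) = [83, 112, 54, 31, 77, 124, 30] for k=0..6.
π_137 has 3 disjoint cycles with lengths [69, 69, 1] on {0,…,138}.
3 cycles on 139: each ℓ→(−1)^(ℓ−1), product (−1)^136 = +1.

+1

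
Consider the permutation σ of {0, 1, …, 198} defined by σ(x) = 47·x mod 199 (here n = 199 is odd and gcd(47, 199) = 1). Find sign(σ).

Start at x=169: 169 → 182 → 196 → 58 → 139 → 165 → 193 → … (one orbit).
Cycle lengths of π_47 on ℤ/199ℤ: [99, 99, 1]; 3 cycles in total.
With 3 cycles on 199 points, sign = (−1)^{199−3} = +1.

+1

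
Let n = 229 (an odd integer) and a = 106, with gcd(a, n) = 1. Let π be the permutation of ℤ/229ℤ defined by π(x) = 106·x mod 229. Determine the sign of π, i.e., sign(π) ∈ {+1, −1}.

Orbit of 136 under x↦106x: [136, 218, 208, 64, 143, 44, 84]… (length divides ord_229(106)).
The orbit structure of x ↦ 106x mod 229: 4 orbits of sizes [76, 76, 76, 1].
sign(π) = (−1)^{n − #cycles} = (−1)^{229−4} = (−1)^225 = -1.

-1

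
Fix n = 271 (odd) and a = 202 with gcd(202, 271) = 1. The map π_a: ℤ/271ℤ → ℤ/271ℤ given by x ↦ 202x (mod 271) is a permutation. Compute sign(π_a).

-1

Start at x=9: 9 → 192 → 31 → 29 → 167 → 130 → 244 → … (one orbit).
4 cycles of lengths [90, 90, 90, 1].
n − c = 271 − 4 = 267; sign = (−1)^267 = -1.
Via Zolotarev, sign(π_{202}) = (202|271) = -1.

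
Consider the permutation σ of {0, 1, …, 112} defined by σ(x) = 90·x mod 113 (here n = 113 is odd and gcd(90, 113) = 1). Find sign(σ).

Orbit of 17 under x↦90x: [17, 61, 66, 64, 110, 69, 108]… (length divides ord_113(90)).
2 cycles of lengths [112, 1].
2 cycles on 113: each ℓ→(−1)^(ℓ−1), product (−1)^111 = -1.
The Jacobi symbol (90|113) = -1 (Zolotarev) agrees.

-1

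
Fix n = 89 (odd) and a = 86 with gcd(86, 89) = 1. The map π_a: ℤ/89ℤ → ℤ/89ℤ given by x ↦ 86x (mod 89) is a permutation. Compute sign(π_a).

Trace 48: π^k(48) = [48, 34, 76, 39, 61, 84, 15] for k=0..6.
Cycle lengths of π_86 on ℤ/89ℤ: [88, 1]; 2 cycles in total.
89 − 2 = 87 transpositions; sign(π) = (−1)^87 = -1.

-1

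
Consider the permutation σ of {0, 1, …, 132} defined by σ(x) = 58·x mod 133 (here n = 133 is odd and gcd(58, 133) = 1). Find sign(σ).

Start at x=58: 58 → 39 → 1 → 58 (one orbit).
The orbit structure of x ↦ 58x mod 133: 57 orbits of sizes [3, 3, 3, 3, 3, 3, 3, 3, 3, 3, 3, 3, 3, 3, 3, 3, 3, 3, 3, 3, 3, 3, 3, 3, 3, 3, 3, 3, 3, 3, 3, 3, 3, 3, 3, 3, 3, 3, 1, 1, 1, 1, 1, 1, 1, 1, 1, 1, 1, 1, 1, 1, 1, 1, 1, 1, 1].
57 cycles on 133: each ℓ→(−1)^(ℓ−1), product (−1)^76 = +1.
Check: (58/133) = +1 by Zolotarev.

+1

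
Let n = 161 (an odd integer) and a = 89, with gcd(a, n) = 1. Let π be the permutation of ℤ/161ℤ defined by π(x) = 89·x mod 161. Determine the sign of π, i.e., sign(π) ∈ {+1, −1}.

+1

Orbit of 8 under x↦89x: [8, 68, 95, 83, 142, 80, 36]… (length divides ord_161(89)).
Cycle type of π: 66×2 + 22 + 6 + 1; total 5 cycles.
Σ(ℓ_i−1) = 161−5 = 156; sign = (−1)^156 = +1.
Via Zolotarev, sign(π_{89}) = (89|161) = +1.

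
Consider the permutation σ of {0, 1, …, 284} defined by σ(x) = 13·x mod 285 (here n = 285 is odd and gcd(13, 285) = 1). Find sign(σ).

+1

Trace 214: π^k(214) = [214, 217, 256, 193, 229, 127, 226] for k=0..6.
The orbit structure of x ↦ 13x mod 285: 15 orbits of sizes [36, 36, 36, 36, 36, 36, 18, 18, 18, 4, 4, 4, 1, 1, 1].
sign(π) = (−1)^{n − #cycles} = (−1)^{285−15} = (−1)^270 = +1.
(13|285)_J = +1 (Zolotarev's lemma cross-check).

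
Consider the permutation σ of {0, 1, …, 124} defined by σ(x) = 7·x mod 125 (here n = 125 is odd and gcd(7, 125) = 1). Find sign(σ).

Trace 7: π^k(7) = [7, 49, 93, 26, 57, 24, 43] for k=0..6.
Decompose π into cycles: lengths [20, 20, 20, 20, 20, 4, 4, 4, 4, 4, 4, 1] (12 cycles, including the fixed point 0).
n − c = 125 − 12 = 113; sign = (−1)^113 = -1.
(7|125)_J = -1 (Zolotarev's lemma cross-check).

-1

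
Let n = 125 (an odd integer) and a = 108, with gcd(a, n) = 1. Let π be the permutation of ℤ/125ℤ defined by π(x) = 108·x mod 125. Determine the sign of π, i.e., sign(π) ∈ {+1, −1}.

Start at x=8: 8 → 114 → 62 → 71 → 43 → 19 → 52 → … (one orbit).
4 cycles of lengths [100, 20, 4, 1].
n − c = 125 − 4 = 121; sign = (−1)^121 = -1.

-1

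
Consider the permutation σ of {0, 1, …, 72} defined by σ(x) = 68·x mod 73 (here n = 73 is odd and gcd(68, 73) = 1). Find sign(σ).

Start at x=36: 36 → 39 → 24 → 26 → 16 → 66 → 35 → … (one orbit).
π_68 has 2 disjoint cycles with lengths [72, 1] on {0,…,72}.
n − c = 73 − 2 = 71; sign = (−1)^71 = -1.

-1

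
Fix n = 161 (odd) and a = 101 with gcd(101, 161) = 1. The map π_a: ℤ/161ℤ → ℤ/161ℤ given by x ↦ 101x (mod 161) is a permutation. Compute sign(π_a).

Orbit of 96 under x↦101x: [96, 36, 94, 156, 139, 32, 12]… (length divides ord_161(101)).
π_101 has 6 disjoint cycles with lengths [66, 66, 11, 11, 6, 1] on {0,…,160}.
6 cycles on 161: each ℓ→(−1)^(ℓ−1), product (−1)^155 = -1.
Check: (101/161) = -1 by Zolotarev.

-1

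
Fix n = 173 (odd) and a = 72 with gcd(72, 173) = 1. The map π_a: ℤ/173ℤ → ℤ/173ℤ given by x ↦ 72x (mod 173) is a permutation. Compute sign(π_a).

Start at x=62: 62 → 139 → 147 → 31 → 156 → 160 → 102 → … (one orbit).
Cycle type of π: 172 + 1; total 2 cycles.
n − c = 173 − 2 = 171; sign = (−1)^171 = -1.

-1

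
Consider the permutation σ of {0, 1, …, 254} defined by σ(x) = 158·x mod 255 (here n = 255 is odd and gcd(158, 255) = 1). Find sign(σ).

Start at x=227: 227 → 166 → 218 → 19 → 197 → 16 → 233 → … (one orbit).
The orbit structure of x ↦ 158x mod 255: 20 orbits of sizes [16, 16, 16, 16, 16, 16, 16, 16, 16, 16, 16, 16, 16, 16, 16, 4, 4, 4, 2, 1].
n − c = 255 − 20 = 235; sign = (−1)^235 = -1.

-1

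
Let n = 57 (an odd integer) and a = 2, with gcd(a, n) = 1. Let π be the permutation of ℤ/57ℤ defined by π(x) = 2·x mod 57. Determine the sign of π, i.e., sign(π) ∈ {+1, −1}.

Start at x=49: 49 → 41 → 25 → 50 → 43 → 29 → 1 → … (one orbit).
The orbit structure of x ↦ 2x mod 57: 5 orbits of sizes [18, 18, 18, 2, 1].
Σ(ℓ_i−1) = 57−5 = 52; sign = (−1)^52 = +1.

+1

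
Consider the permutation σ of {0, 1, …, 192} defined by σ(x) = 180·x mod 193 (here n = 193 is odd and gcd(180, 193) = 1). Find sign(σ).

Orbit of 104 under x↦180x: [104, 192, 13, 24, 74, 3, 154]… (length divides ord_193(180)).
Cycle type of π: 64×3 + 1; total 4 cycles.
4 cycles on 193: each ℓ→(−1)^(ℓ−1), product (−1)^189 = -1.
The Jacobi symbol (180|193) = -1 (Zolotarev) agrees.

-1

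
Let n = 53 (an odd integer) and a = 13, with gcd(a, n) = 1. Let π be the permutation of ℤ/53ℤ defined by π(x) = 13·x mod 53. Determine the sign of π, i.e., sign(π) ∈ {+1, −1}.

Orbit of 44 under x↦13x: [44, 42, 16, 49, 1, 13, 10]… (length divides ord_53(13)).
The orbit structure of x ↦ 13x mod 53: 5 orbits of sizes [13, 13, 13, 13, 1].
sign(π) = (−1)^{n − #cycles} = (−1)^{53−5} = (−1)^48 = +1.
Zolotarev: (13|53) = +1, matching the cycle-count sign.

+1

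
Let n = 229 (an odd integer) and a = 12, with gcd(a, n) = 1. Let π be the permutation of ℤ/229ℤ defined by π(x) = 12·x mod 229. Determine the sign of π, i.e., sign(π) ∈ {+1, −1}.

Trace 25: π^k(25) = [25, 71, 165, 148, 173, 15, 180] for k=0..6.
π_12 has 3 disjoint cycles with lengths [114, 114, 1] on {0,…,228}.
3 cycles on 229: each ℓ→(−1)^(ℓ−1), product (−1)^226 = +1.
Zolotarev: (12|229) = +1, matching the cycle-count sign.

+1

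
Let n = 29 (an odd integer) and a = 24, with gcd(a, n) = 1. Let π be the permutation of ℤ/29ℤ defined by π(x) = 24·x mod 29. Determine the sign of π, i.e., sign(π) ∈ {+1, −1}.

Start at x=7: 7 → 23 → 1 → 24 → 25 → 20 → 16 → 7 (one orbit).
5 cycles of lengths [7, 7, 7, 7, 1].
Σ(ℓ_i−1) = 29−5 = 24; sign = (−1)^24 = +1.
(24|29)_J = +1 (Zolotarev's lemma cross-check).

+1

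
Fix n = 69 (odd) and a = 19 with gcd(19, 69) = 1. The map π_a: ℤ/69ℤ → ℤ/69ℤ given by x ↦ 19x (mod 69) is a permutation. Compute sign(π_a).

Orbit of 61 under x↦19x: [61, 55, 10, 52, 22, 4, 7]… (length divides ord_69(19)).
6 cycles of lengths [22, 22, 22, 1, 1, 1].
With 6 cycles on 69 points, sign = (−1)^{69−6} = -1.
Check: (19/69) = -1 by Zolotarev.

-1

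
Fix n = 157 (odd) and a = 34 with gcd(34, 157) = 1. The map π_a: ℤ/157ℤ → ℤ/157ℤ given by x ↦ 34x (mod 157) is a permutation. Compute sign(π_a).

Trace 104: π^k(104) = [104, 82, 119, 121, 32, 146, 97] for k=0..6.
Decompose π into cycles: lengths [156, 1] (2 cycles, including the fixed point 0).
157 − 2 = 155 transpositions; sign(π) = (−1)^155 = -1.

-1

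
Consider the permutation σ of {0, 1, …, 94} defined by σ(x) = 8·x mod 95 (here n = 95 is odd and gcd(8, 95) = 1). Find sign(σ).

+1

Trace 64: π^k(64) = [64, 37, 11, 88, 39, 27, 26] for k=0..6.
Cycle lengths of π_8 on ℤ/95ℤ: [12, 12, 12, 12, 12, 12, 6, 6, 6, 4, 1]; 11 cycles in total.
n − c = 95 − 11 = 84; sign = (−1)^84 = +1.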